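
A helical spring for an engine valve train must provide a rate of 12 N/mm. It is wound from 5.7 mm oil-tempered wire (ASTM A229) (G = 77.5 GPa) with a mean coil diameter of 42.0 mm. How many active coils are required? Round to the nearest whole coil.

N_a = Gd⁴/(8D³k) = (77.5×10³ × 5.7⁴)/(8 × 42.0³ × 12)
    = 8.1809e+07 / 7.11245e+06 = 11.5 → 12 coils

12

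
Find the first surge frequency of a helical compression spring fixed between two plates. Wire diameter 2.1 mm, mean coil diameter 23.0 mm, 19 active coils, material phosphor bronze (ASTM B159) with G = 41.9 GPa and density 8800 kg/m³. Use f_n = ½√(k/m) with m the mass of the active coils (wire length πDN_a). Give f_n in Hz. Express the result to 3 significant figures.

k = Gd⁴/(8D³N_a) = (41.9×10³)(2.1⁴)/(8·23.0³·19) = 0.44062 N/mm = 440.62 N/m
Wire length L = πDN_a = π·23.0·19 = 1372.9 mm
m = ρ·(πd²/4)·L = 8800 × 3.4636×10⁻⁶ m² × 1.3729 m = 0.041845 kg
f_n = ½√(k/m) = 0.5·√(440.62/0.041845) = 0.5·√(10530) = 51.307 Hz

51.3 Hz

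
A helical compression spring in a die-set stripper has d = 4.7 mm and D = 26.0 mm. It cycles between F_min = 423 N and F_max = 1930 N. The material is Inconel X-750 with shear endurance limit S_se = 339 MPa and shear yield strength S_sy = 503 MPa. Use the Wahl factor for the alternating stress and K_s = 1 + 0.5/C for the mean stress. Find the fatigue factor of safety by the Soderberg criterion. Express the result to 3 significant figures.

C = D/d = 26.0/4.7 = 5.5319; K_W = (4C−1)/(4C−4)+0.615/C = 1.2767; K_s = 1+0.5/C = 1.0904
F_a = (F_max−F_min)/2 = 753.5 N; F_m = (F_max+F_min)/2 = 1176.5 N
τ_a = K_W·8F_aD/(πd³) = 1.2767 × 480.51 = 613.45 MPa
τ_m = K_s·8F_mD/(πd³) = 1.0904 × 750.26 = 818.07 MPa
Soderberg: 1/n_f = τ_a/S_se + τ_m/S_sy = 613.45/339 + 818.07/503 = 1.80959 + 1.62639 = 3.436
n_f = 1/3.436 = 0.291

0.291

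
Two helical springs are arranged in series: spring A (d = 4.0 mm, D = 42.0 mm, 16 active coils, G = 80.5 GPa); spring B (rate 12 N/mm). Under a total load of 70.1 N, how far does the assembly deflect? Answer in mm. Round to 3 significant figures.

38.1 mm

k_A = Gd⁴/(8D³N_a) = (80.5×10³)(4.0⁴)/(8·42.0³·16) = 2.1731 N/mm
Series: 1/k_eq = 1/2.1731 + 1/12 = 0.54351; k_eq = 1.8399 N/mm
δ = F/k_eq = 70.1/1.8399 = 38.1 mm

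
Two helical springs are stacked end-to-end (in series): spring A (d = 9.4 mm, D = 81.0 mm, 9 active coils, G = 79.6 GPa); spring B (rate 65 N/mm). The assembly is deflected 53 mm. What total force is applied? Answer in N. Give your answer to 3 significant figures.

689 N

k_A = Gd⁴/(8D³N_a) = (79.6×10³)(9.4⁴)/(8·81.0³·9) = 16.242 N/mm
Series: 1/k_eq = 1/16.242 + 1/65 = 0.076954; k_eq = 12.995 N/mm
F = k_eq·δ = 12.995·53 = 688.73 N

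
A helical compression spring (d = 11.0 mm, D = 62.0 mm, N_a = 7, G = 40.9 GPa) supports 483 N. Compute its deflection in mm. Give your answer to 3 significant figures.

10.8 mm

k = Gd⁴/(8D³N_a) = (40.9×10³)(11.0⁴)/(8·62.0³·7) = 44.867 N/mm
δ = F/k = 483 / 44.867 = 10.765 mm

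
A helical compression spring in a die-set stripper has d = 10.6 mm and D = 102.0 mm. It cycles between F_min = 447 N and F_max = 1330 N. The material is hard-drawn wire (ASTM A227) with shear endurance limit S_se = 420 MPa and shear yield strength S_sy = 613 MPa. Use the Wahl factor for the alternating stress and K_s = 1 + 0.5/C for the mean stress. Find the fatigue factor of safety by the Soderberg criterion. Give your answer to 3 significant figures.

C = D/d = 102.0/10.6 = 9.6226; K_W = (4C−1)/(4C−4)+0.615/C = 1.1509; K_s = 1+0.5/C = 1.0520
F_a = (F_max−F_min)/2 = 441.5 N; F_m = (F_max+F_min)/2 = 888.5 N
τ_a = K_W·8F_aD/(πd³) = 1.1509 × 96.284 = 110.81 MPa
τ_m = K_s·8F_mD/(πd³) = 1.0520 × 193.77 = 203.84 MPa
Soderberg: 1/n_f = τ_a/S_se + τ_m/S_sy = 110.81/420 + 203.84/613 = 0.26384 + 0.33252 = 0.59636
n_f = 1/0.59636 = 1.677

1.68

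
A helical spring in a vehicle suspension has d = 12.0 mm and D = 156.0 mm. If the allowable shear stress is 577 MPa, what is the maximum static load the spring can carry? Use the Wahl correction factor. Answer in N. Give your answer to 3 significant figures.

2260 N

C = D/d = 156.0/12.0 = 13.0000
K_W = (4C−1)/(4C−4) + 0.615/C = 51.000/48.000 + 0.0473 = 1.1098
τ_max = K·8FD/(πd³) → F_max = τ_allow·πd³/(8DK)
F_max = 577·π·12.0³/(8·156.0·1.1098) = 3.1323e+06/1385 = 2261.6 N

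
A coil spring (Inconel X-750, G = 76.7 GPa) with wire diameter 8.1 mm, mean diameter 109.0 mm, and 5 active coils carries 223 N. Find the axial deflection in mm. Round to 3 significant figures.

35.0 mm

k = Gd⁴/(8D³N_a) = (76.7×10³)(8.1⁴)/(8·109.0³·5) = 6.3738 N/mm
δ = F/k = 223 / 6.3738 = 34.987 mm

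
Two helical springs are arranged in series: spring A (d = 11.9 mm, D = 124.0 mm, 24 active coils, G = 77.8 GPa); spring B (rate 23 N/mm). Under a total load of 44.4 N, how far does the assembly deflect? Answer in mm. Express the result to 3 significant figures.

12.3 mm

k_A = Gd⁴/(8D³N_a) = (77.8×10³)(11.9⁴)/(8·124.0³·24) = 4.2619 N/mm
Series: 1/k_eq = 1/4.2619 + 1/23 = 0.27812; k_eq = 3.5956 N/mm
δ = F/k_eq = 44.4/3.5956 = 12.348 mm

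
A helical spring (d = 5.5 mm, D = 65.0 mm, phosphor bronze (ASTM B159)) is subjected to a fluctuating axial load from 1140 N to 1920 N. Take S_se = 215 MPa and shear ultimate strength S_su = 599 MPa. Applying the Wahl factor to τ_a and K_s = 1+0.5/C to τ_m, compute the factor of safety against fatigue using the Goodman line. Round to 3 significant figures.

0.214

C = D/d = 65.0/5.5 = 11.8182; K_W = (4C−1)/(4C−4)+0.615/C = 1.1214; K_s = 1+0.5/C = 1.0423
F_a = (F_max−F_min)/2 = 390 N; F_m = (F_max+F_min)/2 = 1530 N
τ_a = K_W·8F_aD/(πd³) = 1.1214 × 388 = 435.09 MPa
τ_m = K_s·8F_mD/(πd³) = 1.0423 × 1522.1 = 1586.5 MPa
Goodman: 1/n_f = τ_a/S_se + τ_m/S_su = 435.09/215 + 1586.5/599 = 2.02367 + 2.64866 = 4.6723
n_f = 1/4.6723 = 0.214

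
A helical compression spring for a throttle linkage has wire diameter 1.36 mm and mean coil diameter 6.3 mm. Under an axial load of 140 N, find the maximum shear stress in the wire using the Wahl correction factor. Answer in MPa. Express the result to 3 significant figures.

Spring index C = D/d = 6.3/1.36 = 4.6324
K_W = (4C−1)/(4C−4) + 0.615/C = 17.529/14.529 + 0.1328 = 1.3392
τ₀ = 8FD/(πd³) = 8·140·6.3/(π·1.36³) = 7056/7.9025 = 892.88 MPa
τ_max = K·τ₀ = 1.3392 × 892.88 = 1195.8 MPa

1200 MPa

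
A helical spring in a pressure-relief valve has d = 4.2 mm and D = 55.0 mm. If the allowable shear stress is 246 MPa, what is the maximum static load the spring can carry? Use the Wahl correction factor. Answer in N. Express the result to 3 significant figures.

117 N

C = D/d = 55.0/4.2 = 13.0952
K_W = (4C−1)/(4C−4) + 0.615/C = 51.381/48.381 + 0.0470 = 1.1090
τ_max = K·8FD/(πd³) → F_max = τ_allow·πd³/(8DK)
F_max = 246·π·4.2³/(8·55.0·1.1090) = 57258/487.95 = 117.34 N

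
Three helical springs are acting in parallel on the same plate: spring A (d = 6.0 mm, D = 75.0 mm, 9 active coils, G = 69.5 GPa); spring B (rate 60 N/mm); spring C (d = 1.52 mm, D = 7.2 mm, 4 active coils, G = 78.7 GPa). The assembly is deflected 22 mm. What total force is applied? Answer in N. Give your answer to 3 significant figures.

2160 N

k_A = Gd⁴/(8D³N_a) = (69.5×10³)(6.0⁴)/(8·75.0³·9) = 2.9653 N/mm
k_C = Gd⁴/(8D³N_a) = (78.7×10³)(1.52⁴)/(8·7.2³·4) = 35.172 N/mm
Parallel: k_eq = 2.9653 + 60 + 35.172 = 98.138 N/mm
F = k_eq·δ = 98.138·22 = 2159 N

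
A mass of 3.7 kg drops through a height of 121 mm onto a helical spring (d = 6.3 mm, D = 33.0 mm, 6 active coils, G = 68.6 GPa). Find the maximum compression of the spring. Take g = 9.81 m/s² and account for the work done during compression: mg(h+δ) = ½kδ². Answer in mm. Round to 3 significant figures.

12.4 mm

k = Gd⁴/(8D³N_a) = (68.6×10³)(6.3⁴)/(8·33.0³·6) = 62.647 N/mm
W = mg = 3.7 × 9.81 = 36.297 N
½kδ² − Wδ − Wh = 0 → δ = (W + √(W² + 2kWh))/k
δ = (36.297 + √(1317.5 + 550287))/62.647 = (36.297 + 742.7)/62.647 = 12.435 mm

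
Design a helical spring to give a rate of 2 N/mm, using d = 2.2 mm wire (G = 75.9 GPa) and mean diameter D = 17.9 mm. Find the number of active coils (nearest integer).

19

N_a = Gd⁴/(8D³k) = (75.9×10³ × 2.2⁴)/(8 × 17.9³ × 2)
    = 1.778e+06 / 91765.4 = 19.38 → 19 coils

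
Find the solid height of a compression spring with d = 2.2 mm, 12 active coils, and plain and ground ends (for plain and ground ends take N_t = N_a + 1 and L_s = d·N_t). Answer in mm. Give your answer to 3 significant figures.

plain and ground ends: N_t = N_a + 1 = 12 + 1 = 13
L_s = d·N_t = 2.2 × 13 = 28.6 mm

28.6 mm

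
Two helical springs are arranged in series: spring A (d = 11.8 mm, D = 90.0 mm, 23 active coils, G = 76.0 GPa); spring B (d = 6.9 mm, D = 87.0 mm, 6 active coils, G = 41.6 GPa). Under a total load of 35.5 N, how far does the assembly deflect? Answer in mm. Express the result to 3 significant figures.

k_A = Gd⁴/(8D³N_a) = (76.0×10³)(11.8⁴)/(8·90.0³·23) = 10.985 N/mm
k_B = Gd⁴/(8D³N_a) = (41.6×10³)(6.9⁴)/(8·87.0³·6) = 2.9833 N/mm
Series: 1/k_eq = 1/10.985 + 1/2.9833 = 0.42624; k_eq = 2.3461 N/mm
δ = F/k_eq = 35.5/2.3461 = 15.131 mm

15.1 mm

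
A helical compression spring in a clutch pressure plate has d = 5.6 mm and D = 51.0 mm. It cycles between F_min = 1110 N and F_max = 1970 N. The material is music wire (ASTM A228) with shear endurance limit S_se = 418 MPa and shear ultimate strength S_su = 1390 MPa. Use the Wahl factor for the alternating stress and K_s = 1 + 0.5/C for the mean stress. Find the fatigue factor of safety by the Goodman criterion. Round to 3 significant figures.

0.572

C = D/d = 51.0/5.6 = 9.1071; K_W = (4C−1)/(4C−4)+0.615/C = 1.1600; K_s = 1+0.5/C = 1.0549
F_a = (F_max−F_min)/2 = 430 N; F_m = (F_max+F_min)/2 = 1540 N
τ_a = K_W·8F_aD/(πd³) = 1.1600 × 317.99 = 368.88 MPa
τ_m = K_s·8F_mD/(πd³) = 1.0549 × 1138.9 = 1201.4 MPa
Goodman: 1/n_f = τ_a/S_se + τ_m/S_su = 368.88/418 + 1201.4/1390 = 0.88249 + 0.86430 = 1.7468
n_f = 1/1.7468 = 0.5725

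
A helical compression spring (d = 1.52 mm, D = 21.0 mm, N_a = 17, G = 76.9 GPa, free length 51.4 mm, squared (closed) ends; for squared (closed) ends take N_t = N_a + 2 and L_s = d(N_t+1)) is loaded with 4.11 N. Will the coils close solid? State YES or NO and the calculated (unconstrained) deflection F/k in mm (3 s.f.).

k = Gd⁴/(8D³N_a) = (76.9×10³)(1.52⁴)/(8·21.0³·17) = 0.32591 N/mm
N_t = 19; L_s = 1.52·20 = 30.4 mm; δ_solid = L₀ − L_s = 51.4 − 30.4 = 21 mm
δ = F/k = 4.11/0.32591 = 12.611 mm
δ < δ_solid → spring does not go solid

NO, δ = 12.6 mm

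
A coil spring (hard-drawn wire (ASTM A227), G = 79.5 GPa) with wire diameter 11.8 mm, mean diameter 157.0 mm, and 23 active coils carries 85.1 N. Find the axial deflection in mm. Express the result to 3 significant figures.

k = Gd⁴/(8D³N_a) = (79.5×10³)(11.8⁴)/(8·157.0³·23) = 2.1646 N/mm
δ = F/k = 85.1 / 2.1646 = 39.314 mm

39.3 mm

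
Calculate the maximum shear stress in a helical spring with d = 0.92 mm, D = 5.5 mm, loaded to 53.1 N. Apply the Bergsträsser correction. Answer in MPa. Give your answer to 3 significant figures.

Spring index C = D/d = 5.5/0.92 = 5.9783
K_B = (4C+2)/(4C−3) = 25.913/20.913 = 1.2391
τ₀ = 8FD/(πd³) = 8·53.1·5.5/(π·0.92³) = 2336.4/2.4463 = 955.07 MPa
τ_max = K·τ₀ = 1.2391 × 955.07 = 1183.4 MPa

1180 MPa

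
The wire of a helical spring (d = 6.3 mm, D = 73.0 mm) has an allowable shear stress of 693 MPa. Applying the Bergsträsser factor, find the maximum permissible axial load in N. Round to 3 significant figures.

836 N

C = D/d = 73.0/6.3 = 11.5873
K_B = (4C+2)/(4C−3) = 48.349/43.349 = 1.1153
τ_max = K·8FD/(πd³) → F_max = τ_allow·πd³/(8DK)
F_max = 693·π·6.3³/(8·73.0·1.1153) = 5.4438e+05/651.36 = 835.76 N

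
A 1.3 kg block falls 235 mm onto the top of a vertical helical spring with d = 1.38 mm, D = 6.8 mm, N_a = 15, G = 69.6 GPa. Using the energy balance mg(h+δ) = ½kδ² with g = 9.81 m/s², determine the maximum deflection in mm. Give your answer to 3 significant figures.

31.9 mm

k = Gd⁴/(8D³N_a) = (69.6×10³)(1.38⁴)/(8·6.8³·15) = 6.6899 N/mm
W = mg = 1.3 × 9.81 = 12.753 N
½kδ² − Wδ − Wh = 0 → δ = (W + √(W² + 2kWh))/k
δ = (12.753 + √(162.64 + 40098.5))/6.6899 = (12.753 + 200.65)/6.6899 = 31.9 mm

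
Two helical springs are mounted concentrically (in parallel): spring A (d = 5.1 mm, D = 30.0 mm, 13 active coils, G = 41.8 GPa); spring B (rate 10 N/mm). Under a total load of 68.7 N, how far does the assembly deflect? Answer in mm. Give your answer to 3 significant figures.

k_A = Gd⁴/(8D³N_a) = (41.8×10³)(5.1⁴)/(8·30.0³·13) = 10.071 N/mm
Parallel: k_eq = 10.071 + 10 = 20.071 N/mm
δ = F/k_eq = 68.7/20.071 = 3.4229 mm

3.42 mm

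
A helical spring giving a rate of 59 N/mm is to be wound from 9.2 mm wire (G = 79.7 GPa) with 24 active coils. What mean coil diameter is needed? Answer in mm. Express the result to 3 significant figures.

36.9 mm

D = (Gd⁴/(8N_a·k))^(1/3) = (79.7×10³·9.2⁴/(8·24·59))^(1/3)
  = (50403)^(1/3) = 36.9390 mm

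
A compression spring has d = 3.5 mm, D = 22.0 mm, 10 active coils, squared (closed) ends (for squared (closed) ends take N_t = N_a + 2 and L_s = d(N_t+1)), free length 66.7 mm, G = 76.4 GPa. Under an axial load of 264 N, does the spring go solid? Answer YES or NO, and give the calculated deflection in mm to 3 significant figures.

k = Gd⁴/(8D³N_a) = (76.4×10³)(3.5⁴)/(8·22.0³·10) = 13.459 N/mm
N_t = 12; L_s = 3.5·13 = 45.5 mm; δ_solid = L₀ − L_s = 66.7 − 45.5 = 21.2 mm
δ = F/k = 264/13.459 = 19.615 mm
δ < δ_solid → spring does not go solid

NO, δ = 19.6 mm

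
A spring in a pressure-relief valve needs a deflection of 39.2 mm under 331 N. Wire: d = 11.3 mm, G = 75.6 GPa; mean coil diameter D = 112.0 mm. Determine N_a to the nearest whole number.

13

Required rate k = F/δ = 331/39.2 = 8.4439 N/mm
N_a = Gd⁴/(8D³k) = (75.6×10³ × 11.3⁴)/(8 × 112.0³ × 8.4439)
    = 1.23264e+09 / 9.49043e+07 = 12.99 → 13 coils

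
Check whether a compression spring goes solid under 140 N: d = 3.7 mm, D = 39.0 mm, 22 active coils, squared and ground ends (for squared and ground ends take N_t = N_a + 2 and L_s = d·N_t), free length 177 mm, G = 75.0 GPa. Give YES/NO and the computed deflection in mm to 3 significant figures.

k = Gd⁴/(8D³N_a) = (75.0×10³)(3.7⁴)/(8·39.0³·22) = 1.3464 N/mm
N_t = 24; L_s = 3.7·24 = 88.8 mm; δ_solid = L₀ − L_s = 177 − 88.8 = 88.2 mm
δ = F/k = 140/1.3464 = 103.98 mm
δ ≥ δ_solid → spring goes solid

YES, δ = 104 mm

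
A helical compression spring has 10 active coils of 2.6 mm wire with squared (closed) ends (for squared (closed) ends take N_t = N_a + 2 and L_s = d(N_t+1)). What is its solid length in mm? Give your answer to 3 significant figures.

squared (closed) ends: N_t = N_a + 2 = 10 + 2 = 12
L_s = d·(N_t+1) = 2.6 × 13 = 33.8 mm

33.8 mm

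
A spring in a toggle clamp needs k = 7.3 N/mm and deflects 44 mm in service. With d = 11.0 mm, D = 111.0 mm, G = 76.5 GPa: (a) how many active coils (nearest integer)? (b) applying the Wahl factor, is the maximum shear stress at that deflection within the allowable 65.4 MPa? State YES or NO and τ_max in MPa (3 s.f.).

N_a = Gd⁴/(8D³k) = (76.5×10³)(11.0⁴)/(8·111.0³·7.3) = 14.02 → N_a = 14
Actual rate k = Gd⁴/(8D³·14) = 7.3122 N/mm
Working load F = kδ = 7.3122·44 = 321.73 N
C = 111.0/11.0 = 10.0909; K_W = (4C−1)/(4C−4)+0.615/C = 1.1434
τ_max = K_W·8FD/(πd³) = 1.1434·68.326 = 78.127 MPa
τ_max > 65.4 MPa → exceeds allowable

(a) 14 coils; (b) NO, τ_max = 78.1 MPa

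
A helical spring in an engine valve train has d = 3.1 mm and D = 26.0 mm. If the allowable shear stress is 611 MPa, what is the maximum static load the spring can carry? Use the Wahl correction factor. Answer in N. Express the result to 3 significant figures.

234 N

C = D/d = 26.0/3.1 = 8.3871
K_W = (4C−1)/(4C−4) + 0.615/C = 32.548/29.548 + 0.0733 = 1.1749
τ_max = K·8FD/(πd³) → F_max = τ_allow·πd³/(8DK)
F_max = 611·π·3.1³/(8·26.0·1.1749) = 57184/244.37 = 234.01 N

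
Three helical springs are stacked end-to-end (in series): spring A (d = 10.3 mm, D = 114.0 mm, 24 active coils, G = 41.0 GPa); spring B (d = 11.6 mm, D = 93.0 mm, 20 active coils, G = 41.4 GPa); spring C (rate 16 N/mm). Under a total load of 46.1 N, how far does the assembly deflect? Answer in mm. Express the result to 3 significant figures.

39.2 mm

k_A = Gd⁴/(8D³N_a) = (41.0×10³)(10.3⁴)/(8·114.0³·24) = 1.6222 N/mm
k_B = Gd⁴/(8D³N_a) = (41.4×10³)(11.6⁴)/(8·93.0³·20) = 5.8246 N/mm
Series: 1/k_eq = 1/1.6222 + 1/5.8246 + 1/16 = 0.85062; k_eq = 1.1756 N/mm
δ = F/k_eq = 46.1/1.1756 = 39.213 mm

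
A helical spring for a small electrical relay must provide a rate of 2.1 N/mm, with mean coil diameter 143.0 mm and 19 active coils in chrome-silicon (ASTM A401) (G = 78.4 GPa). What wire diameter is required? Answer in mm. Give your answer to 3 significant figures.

10.4 mm

d = (8D³N_a·k / G)^(1/4) = (8·143.0³·19·2.1 / (78.4×10³))^0.25
  = (11906)^0.25 = 10.4457 mm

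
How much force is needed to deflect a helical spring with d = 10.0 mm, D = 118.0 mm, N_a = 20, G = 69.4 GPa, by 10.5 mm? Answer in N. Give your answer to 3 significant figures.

27.7 N

k = Gd⁴/(8D³N_a) = (69.4×10³)(10.0⁴)/(8·118.0³·20) = 2.6399 N/mm
F = k·δ = 2.6399 × 10.5 = 27.719 N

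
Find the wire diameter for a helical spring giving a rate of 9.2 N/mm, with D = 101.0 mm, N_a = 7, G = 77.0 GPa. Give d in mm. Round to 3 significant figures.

9.11 mm

d = (8D³N_a·k / G)^(1/4) = (8·101.0³·7·9.2 / (77.0×10³))^0.25
  = (6893.7)^0.25 = 9.1120 mm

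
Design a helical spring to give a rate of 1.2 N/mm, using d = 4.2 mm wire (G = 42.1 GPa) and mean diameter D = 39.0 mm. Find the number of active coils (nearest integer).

23

N_a = Gd⁴/(8D³k) = (42.1×10³ × 4.2⁴)/(8 × 39.0³ × 1.2)
    = 1.31002e+07 / 569462 = 23 → 23 coils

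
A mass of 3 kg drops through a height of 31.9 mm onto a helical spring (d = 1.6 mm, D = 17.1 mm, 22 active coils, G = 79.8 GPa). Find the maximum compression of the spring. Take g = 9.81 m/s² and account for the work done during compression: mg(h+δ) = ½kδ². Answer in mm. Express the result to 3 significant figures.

124 mm

k = Gd⁴/(8D³N_a) = (79.8×10³)(1.6⁴)/(8·17.1³·22) = 0.59427 N/mm
W = mg = 3 × 9.81 = 29.43 N
½kδ² − Wδ − Wh = 0 → δ = (W + √(W² + 2kWh))/k
δ = (29.43 + √(866.12 + 1115.82))/0.59427 = (29.43 + 44.519)/0.59427 = 124.44 mm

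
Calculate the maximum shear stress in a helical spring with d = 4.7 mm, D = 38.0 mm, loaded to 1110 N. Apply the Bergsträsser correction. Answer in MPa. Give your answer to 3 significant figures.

1210 MPa

Spring index C = D/d = 38.0/4.7 = 8.0851
K_B = (4C+2)/(4C−3) = 34.340/29.340 = 1.1704
τ₀ = 8FD/(πd³) = 8·1110·38.0/(π·4.7³) = 337440/326.17 = 1034.6 MPa
τ_max = K·τ₀ = 1.1704 × 1034.6 = 1210.9 MPa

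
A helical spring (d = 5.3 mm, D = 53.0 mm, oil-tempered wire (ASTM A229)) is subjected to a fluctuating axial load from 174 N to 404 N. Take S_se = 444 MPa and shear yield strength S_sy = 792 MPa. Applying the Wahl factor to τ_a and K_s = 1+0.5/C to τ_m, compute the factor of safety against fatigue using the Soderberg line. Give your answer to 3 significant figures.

1.62

C = D/d = 53.0/5.3 = 10.0000; K_W = (4C−1)/(4C−4)+0.615/C = 1.1448; K_s = 1+0.5/C = 1.0500
F_a = (F_max−F_min)/2 = 115 N; F_m = (F_max+F_min)/2 = 289 N
τ_a = K_W·8F_aD/(πd³) = 1.1448 × 104.25 = 119.35 MPa
τ_m = K_s·8F_mD/(πd³) = 1.0500 × 261.99 = 275.09 MPa
Soderberg: 1/n_f = τ_a/S_se + τ_m/S_sy = 119.35/444 + 275.09/792 = 0.26881 + 0.34734 = 0.61615
n_f = 1/0.61615 = 1.623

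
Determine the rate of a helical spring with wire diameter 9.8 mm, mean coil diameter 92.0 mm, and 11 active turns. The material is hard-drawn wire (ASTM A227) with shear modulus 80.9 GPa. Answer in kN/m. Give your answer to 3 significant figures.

10.9 kN/m

k = Gd⁴/(8D³N_a) = (80.9×10³ × 9.8⁴) / (8 × 92.0³ × 11)
  = 7.46196e+08 / 6.85245e+07 = 10.889 N/mm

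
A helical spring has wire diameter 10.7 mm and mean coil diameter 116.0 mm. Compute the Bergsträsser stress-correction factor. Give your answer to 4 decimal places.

C = D/d = 116.0/10.7 = 10.8411
K_B = (4C+2)/(4C−3) = 45.364/40.364 = 1.1239

1.1239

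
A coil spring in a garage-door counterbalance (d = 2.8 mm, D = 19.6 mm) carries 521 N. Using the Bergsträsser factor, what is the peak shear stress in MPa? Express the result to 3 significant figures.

1420 MPa

Spring index C = D/d = 19.6/2.8 = 7.0000
K_B = (4C+2)/(4C−3) = 30.000/25.000 = 1.2000
τ₀ = 8FD/(πd³) = 8·521·19.6/(π·2.8³) = 81692.8/68.964 = 1184.6 MPa
τ_max = K·τ₀ = 1.2000 × 1184.6 = 1421.5 MPa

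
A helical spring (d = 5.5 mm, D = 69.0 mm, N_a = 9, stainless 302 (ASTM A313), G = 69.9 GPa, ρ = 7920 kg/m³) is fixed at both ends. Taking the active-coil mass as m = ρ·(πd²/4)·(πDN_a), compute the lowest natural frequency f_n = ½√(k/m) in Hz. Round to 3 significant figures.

k = Gd⁴/(8D³N_a) = (69.9×10³)(5.5⁴)/(8·69.0³·9) = 2.7043 N/mm = 2704.3 N/m
Wire length L = πDN_a = π·69.0·9 = 1950.9 mm
m = ρ·(πd²/4)·L = 7920 × 23.758×10⁻⁶ m² × 1.9509 m = 0.3671 kg
f_n = ½√(k/m) = 0.5·√(2704.3/0.3671) = 0.5·√(7366.6) = 42.914 Hz

42.9 Hz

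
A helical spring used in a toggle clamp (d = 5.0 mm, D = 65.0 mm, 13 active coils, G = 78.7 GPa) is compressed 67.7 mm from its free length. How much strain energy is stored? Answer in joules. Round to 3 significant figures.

k = Gd⁴/(8D³N_a) = (78.7×10³)(5.0⁴)/(8·65.0³·13) = 1.7222 N/mm
U = ½kδ² = 0.5 × 1.7222 × 67.7² = 3946.7 N·mm = 3.9467 J

3.95 J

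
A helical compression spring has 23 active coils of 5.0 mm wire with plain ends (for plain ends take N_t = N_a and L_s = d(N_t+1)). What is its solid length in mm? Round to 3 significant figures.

120 mm

plain ends: N_t = N_a = 23
L_s = d·(N_t+1) = 5.0 × 24 = 120 mm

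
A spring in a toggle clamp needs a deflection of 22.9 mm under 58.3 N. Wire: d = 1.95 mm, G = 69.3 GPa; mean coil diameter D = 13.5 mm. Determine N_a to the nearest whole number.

20

Required rate k = F/δ = 58.3/22.9 = 2.5459 N/mm
N_a = Gd⁴/(8D³k) = (69.3×10³ × 1.95⁴)/(8 × 13.5³ × 2.5459)
    = 1.00201e+06 / 50110 = 20 → 20 coils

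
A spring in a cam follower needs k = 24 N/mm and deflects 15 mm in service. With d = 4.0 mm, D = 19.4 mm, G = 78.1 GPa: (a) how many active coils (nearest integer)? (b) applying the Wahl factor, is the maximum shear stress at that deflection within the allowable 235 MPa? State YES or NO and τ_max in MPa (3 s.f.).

N_a = Gd⁴/(8D³k) = (78.1×10³)(4.0⁴)/(8·19.4³·24) = 14.26 → N_a = 14
Actual rate k = Gd⁴/(8D³·14) = 24.449 N/mm
Working load F = kδ = 24.449·15 = 366.74 N
C = 19.4/4.0 = 4.8500; K_W = (4C−1)/(4C−4)+0.615/C = 1.3216
τ_max = K_W·8FD/(πd³) = 1.3216·283.09 = 374.13 MPa
τ_max > 235 MPa → exceeds allowable

(a) 14 coils; (b) NO, τ_max = 374 MPa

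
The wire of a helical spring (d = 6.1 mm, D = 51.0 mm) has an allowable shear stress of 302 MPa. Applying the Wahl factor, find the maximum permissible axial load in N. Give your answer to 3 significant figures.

C = D/d = 51.0/6.1 = 8.3607
K_W = (4C−1)/(4C−4) + 0.615/C = 32.443/29.443 + 0.0736 = 1.1755
τ_max = K·8FD/(πd³) → F_max = τ_allow·πd³/(8DK)
F_max = 302·π·6.1³/(8·51.0·1.1755) = 2.1535e+05/479.58 = 449.04 N

449 N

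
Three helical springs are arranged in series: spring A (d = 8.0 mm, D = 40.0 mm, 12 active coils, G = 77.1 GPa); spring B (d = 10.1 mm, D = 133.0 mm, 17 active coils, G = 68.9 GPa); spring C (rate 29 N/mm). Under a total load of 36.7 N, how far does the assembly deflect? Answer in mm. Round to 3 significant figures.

18.4 mm

k_A = Gd⁴/(8D³N_a) = (77.1×10³)(8.0⁴)/(8·40.0³·12) = 51.4 N/mm
k_B = Gd⁴/(8D³N_a) = (68.9×10³)(10.1⁴)/(8·133.0³·17) = 2.2408 N/mm
Series: 1/k_eq = 1/51.4 + 1/2.2408 + 1/29 = 0.5002; k_eq = 1.9992 N/mm
δ = F/k_eq = 36.7/1.9992 = 18.357 mm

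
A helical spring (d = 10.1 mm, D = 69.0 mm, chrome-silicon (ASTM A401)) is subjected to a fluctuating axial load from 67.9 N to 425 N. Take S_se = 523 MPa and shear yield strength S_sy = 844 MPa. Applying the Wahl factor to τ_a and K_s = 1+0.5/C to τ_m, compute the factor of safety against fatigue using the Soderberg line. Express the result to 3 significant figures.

C = D/d = 69.0/10.1 = 6.8317; K_W = (4C−1)/(4C−4)+0.615/C = 1.2186; K_s = 1+0.5/C = 1.0732
F_a = (F_max−F_min)/2 = 178.55 N; F_m = (F_max+F_min)/2 = 246.45 N
τ_a = K_W·8F_aD/(πd³) = 1.2186 × 30.45 = 37.107 MPa
τ_m = K_s·8F_mD/(πd³) = 1.0732 × 42.029 = 45.106 MPa
Soderberg: 1/n_f = τ_a/S_se + τ_m/S_sy = 37.107/523 + 45.106/844 = 0.07095 + 0.05344 = 0.12439
n_f = 1/0.12439 = 8.039

8.04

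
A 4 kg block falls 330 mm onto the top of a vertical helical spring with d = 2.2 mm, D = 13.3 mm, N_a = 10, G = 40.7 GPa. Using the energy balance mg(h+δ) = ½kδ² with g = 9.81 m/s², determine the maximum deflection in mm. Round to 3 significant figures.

79.7 mm

k = Gd⁴/(8D³N_a) = (40.7×10³)(2.2⁴)/(8·13.3³·10) = 5.0657 N/mm
W = mg = 4 × 9.81 = 39.24 N
½kδ² − Wδ − Wh = 0 → δ = (W + √(W² + 2kWh))/k
δ = (39.24 + √(1539.8 + 131194))/5.0657 = (39.24 + 364.33)/5.0657 = 79.666 mm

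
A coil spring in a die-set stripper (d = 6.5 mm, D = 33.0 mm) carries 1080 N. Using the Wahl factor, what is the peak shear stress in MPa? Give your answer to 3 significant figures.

431 MPa

Spring index C = D/d = 33.0/6.5 = 5.0769
K_W = (4C−1)/(4C−4) + 0.615/C = 19.308/16.308 + 0.1211 = 1.3051
τ₀ = 8FD/(πd³) = 8·1080·33.0/(π·6.5³) = 285120/862.76 = 330.47 MPa
τ_max = K·τ₀ = 1.3051 × 330.47 = 431.3 MPa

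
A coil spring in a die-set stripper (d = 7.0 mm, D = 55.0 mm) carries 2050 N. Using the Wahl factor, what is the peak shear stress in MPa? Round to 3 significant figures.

Spring index C = D/d = 55.0/7.0 = 7.8571
K_W = (4C−1)/(4C−4) + 0.615/C = 30.429/27.429 + 0.0783 = 1.1876
τ₀ = 8FD/(πd³) = 8·2050·55.0/(π·7.0³) = 902000/1077.6 = 837.07 MPa
τ_max = K·τ₀ = 1.1876 × 837.07 = 994.15 MPa

994 MPa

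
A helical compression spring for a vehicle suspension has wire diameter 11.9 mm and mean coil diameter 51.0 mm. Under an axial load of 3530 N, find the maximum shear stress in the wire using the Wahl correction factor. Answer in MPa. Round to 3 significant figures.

373 MPa

Spring index C = D/d = 51.0/11.9 = 4.2857
K_W = (4C−1)/(4C−4) + 0.615/C = 16.143/13.143 + 0.1435 = 1.3718
τ₀ = 8FD/(πd³) = 8·3530·51.0/(π·11.9³) = 1.44024e+06/5294.1 = 272.05 MPa
τ_max = K·τ₀ = 1.3718 × 272.05 = 373.18 MPa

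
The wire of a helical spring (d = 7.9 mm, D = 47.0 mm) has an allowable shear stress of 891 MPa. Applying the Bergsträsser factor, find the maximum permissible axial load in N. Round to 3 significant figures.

C = D/d = 47.0/7.9 = 5.9494
K_B = (4C+2)/(4C−3) = 25.797/20.797 = 1.2404
τ_max = K·8FD/(πd³) → F_max = τ_allow·πd³/(8DK)
F_max = 891·π·7.9³/(8·47.0·1.2404) = 1.3801e+06/466.4 = 2959.1 N

2960 N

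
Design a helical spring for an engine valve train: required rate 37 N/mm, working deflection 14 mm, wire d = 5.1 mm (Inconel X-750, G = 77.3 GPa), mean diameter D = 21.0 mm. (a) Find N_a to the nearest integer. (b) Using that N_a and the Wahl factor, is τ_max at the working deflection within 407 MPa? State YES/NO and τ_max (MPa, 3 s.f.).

(a) 19 coils; (b) YES, τ_max = 291 MPa

N_a = Gd⁴/(8D³k) = (77.3×10³)(5.1⁴)/(8·21.0³·37) = 19.08 → N_a = 19
Actual rate k = Gd⁴/(8D³·19) = 37.15 N/mm
Working load F = kδ = 37.15·14 = 520.1 N
C = 21.0/5.1 = 4.1176; K_W = (4C−1)/(4C−4)+0.615/C = 1.3899
τ_max = K_W·8FD/(πd³) = 1.3899·209.67 = 291.42 MPa
τ_max ≤ 407 MPa → acceptable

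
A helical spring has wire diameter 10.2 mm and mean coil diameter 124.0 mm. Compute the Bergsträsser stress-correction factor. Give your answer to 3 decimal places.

C = D/d = 124.0/10.2 = 12.1569
K_B = (4C+2)/(4C−3) = 50.627/45.627 = 1.1096

1.110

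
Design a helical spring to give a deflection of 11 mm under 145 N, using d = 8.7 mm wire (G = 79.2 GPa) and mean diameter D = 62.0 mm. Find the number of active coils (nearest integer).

18

Required rate k = F/δ = 145/11 = 13.182 N/mm
N_a = Gd⁴/(8D³k) = (79.2×10³ × 8.7⁴)/(8 × 62.0³ × 13.182)
    = 4.53735e+08 / 2.51328e+07 = 18.05 → 18 coils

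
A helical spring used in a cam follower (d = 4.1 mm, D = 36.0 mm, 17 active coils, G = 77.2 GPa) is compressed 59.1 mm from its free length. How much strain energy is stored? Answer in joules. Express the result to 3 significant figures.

k = Gd⁴/(8D³N_a) = (77.2×10³)(4.1⁴)/(8·36.0³·17) = 3.438 N/mm
U = ½kδ² = 0.5 × 3.438 × 59.1² = 6004.1 N·mm = 6.0041 J

6.00 J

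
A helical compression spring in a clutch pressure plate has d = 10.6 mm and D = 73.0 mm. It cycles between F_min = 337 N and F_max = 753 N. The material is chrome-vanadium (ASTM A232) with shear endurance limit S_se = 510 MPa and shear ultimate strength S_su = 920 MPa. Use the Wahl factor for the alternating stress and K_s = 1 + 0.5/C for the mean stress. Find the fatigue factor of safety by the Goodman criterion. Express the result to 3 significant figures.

C = D/d = 73.0/10.6 = 6.8868; K_W = (4C−1)/(4C−4)+0.615/C = 1.2167; K_s = 1+0.5/C = 1.0726
F_a = (F_max−F_min)/2 = 208 N; F_m = (F_max+F_min)/2 = 545 N
τ_a = K_W·8F_aD/(πd³) = 1.2167 × 32.464 = 39.5 MPa
τ_m = K_s·8F_mD/(πd³) = 1.0726 × 85.063 = 91.239 MPa
Goodman: 1/n_f = τ_a/S_se + τ_m/S_su = 39.5/510 + 91.239/920 = 0.07745 + 0.09917 = 0.17662
n_f = 1/0.17662 = 5.662

5.66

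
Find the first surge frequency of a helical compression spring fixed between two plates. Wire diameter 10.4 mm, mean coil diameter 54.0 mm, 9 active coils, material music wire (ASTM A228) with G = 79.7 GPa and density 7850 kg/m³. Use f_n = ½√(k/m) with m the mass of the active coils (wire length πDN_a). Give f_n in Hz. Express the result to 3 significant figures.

142 Hz

k = Gd⁴/(8D³N_a) = (79.7×10³)(10.4⁴)/(8·54.0³·9) = 82.239 N/mm = 82239 N/m
Wire length L = πDN_a = π·54.0·9 = 1526.8 mm
m = ρ·(πd²/4)·L = 7850 × 84.949×10⁻⁶ m² × 1.5268 m = 1.0182 kg
f_n = ½√(k/m) = 0.5·√(82239/1.0182) = 0.5·√(80773) = 142.1 Hz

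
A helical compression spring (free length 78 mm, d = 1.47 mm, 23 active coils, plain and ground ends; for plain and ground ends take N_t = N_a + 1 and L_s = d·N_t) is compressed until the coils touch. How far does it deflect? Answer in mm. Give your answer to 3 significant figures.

42.7 mm

N_t = 24; L_s = 1.47·24 = 35.28 mm
δ_solid = L₀ − L_s = 78 − 35.28 = 42.72 mm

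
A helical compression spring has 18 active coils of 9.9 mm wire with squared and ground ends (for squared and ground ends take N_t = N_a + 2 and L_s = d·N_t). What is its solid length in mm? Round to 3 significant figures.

squared and ground ends: N_t = N_a + 2 = 18 + 2 = 20
L_s = d·N_t = 9.9 × 20 = 198 mm

198 mm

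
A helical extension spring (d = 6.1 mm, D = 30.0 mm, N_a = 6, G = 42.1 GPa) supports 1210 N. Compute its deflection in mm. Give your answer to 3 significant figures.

26.9 mm

k = Gd⁴/(8D³N_a) = (42.1×10³)(6.1⁴)/(8·30.0³·6) = 44.978 N/mm
δ = F/k = 1210 / 44.978 = 26.902 mm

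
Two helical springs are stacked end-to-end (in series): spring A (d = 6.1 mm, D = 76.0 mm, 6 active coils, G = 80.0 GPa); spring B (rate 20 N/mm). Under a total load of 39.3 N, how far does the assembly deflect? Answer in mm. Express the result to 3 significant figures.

9.44 mm

k_A = Gd⁴/(8D³N_a) = (80.0×10³)(6.1⁴)/(8·76.0³·6) = 5.2569 N/mm
Series: 1/k_eq = 1/5.2569 + 1/20 = 0.24023; k_eq = 4.1627 N/mm
δ = F/k_eq = 39.3/4.1627 = 9.4409 mm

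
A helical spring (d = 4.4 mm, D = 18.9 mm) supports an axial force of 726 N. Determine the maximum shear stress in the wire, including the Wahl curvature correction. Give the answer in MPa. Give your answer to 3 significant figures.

562 MPa

Spring index C = D/d = 18.9/4.4 = 4.2955
K_W = (4C−1)/(4C−4) + 0.615/C = 16.182/13.182 + 0.1432 = 1.3708
τ₀ = 8FD/(πd³) = 8·726·18.9/(π·4.4³) = 109771/267.61 = 410.19 MPa
τ_max = K·τ₀ = 1.3708 × 410.19 = 562.27 MPa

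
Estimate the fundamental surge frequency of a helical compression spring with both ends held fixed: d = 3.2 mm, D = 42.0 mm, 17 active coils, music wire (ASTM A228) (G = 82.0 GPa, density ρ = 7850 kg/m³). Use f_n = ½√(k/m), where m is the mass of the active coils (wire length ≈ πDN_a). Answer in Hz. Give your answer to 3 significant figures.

38.8 Hz

k = Gd⁴/(8D³N_a) = (82.0×10³)(3.2⁴)/(8·42.0³·17) = 0.85335 N/mm = 853.35 N/m
Wire length L = πDN_a = π·42.0·17 = 2243.1 mm
m = ρ·(πd²/4)·L = 7850 × 8.0425×10⁻⁶ m² × 2.2431 m = 0.14161 kg
f_n = ½√(k/m) = 0.5·√(853.35/0.14161) = 0.5·√(6025.9) = 38.813 Hz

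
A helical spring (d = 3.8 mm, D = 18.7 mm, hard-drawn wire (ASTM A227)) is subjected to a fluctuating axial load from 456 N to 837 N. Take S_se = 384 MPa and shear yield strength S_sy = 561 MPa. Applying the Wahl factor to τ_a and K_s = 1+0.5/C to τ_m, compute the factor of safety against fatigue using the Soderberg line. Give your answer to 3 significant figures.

0.599

C = D/d = 18.7/3.8 = 4.9211; K_W = (4C−1)/(4C−4)+0.615/C = 1.3162; K_s = 1+0.5/C = 1.1016
F_a = (F_max−F_min)/2 = 190.5 N; F_m = (F_max+F_min)/2 = 646.5 N
τ_a = K_W·8F_aD/(πd³) = 1.3162 × 165.32 = 217.6 MPa
τ_m = K_s·8F_mD/(πd³) = 1.1016 × 561.05 = 618.05 MPa
Soderberg: 1/n_f = τ_a/S_se + τ_m/S_sy = 217.6/384 + 618.05/561 = 0.56667 + 1.10170 = 1.6684
n_f = 1/1.6684 = 0.5994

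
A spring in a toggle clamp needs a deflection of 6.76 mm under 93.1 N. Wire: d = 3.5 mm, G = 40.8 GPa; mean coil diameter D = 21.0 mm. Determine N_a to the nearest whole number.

6

Required rate k = F/δ = 93.1/6.76 = 13.772 N/mm
N_a = Gd⁴/(8D³k) = (40.8×10³ × 3.5⁴)/(8 × 21.0³ × 13.772)
    = 6.12255e+06 / 1.02035e+06 = 6 → 6 coils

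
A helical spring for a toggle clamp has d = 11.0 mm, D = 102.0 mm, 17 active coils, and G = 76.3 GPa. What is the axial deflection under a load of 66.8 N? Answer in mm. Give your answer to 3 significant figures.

k = Gd⁴/(8D³N_a) = (76.3×10³)(11.0⁴)/(8·102.0³·17) = 7.7403 N/mm
δ = F/k = 66.8 / 7.7403 = 8.6302 mm

8.63 mm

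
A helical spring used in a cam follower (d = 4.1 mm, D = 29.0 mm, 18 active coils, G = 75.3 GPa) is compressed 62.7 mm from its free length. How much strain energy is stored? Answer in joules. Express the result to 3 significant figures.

11.9 J

k = Gd⁴/(8D³N_a) = (75.3×10³)(4.1⁴)/(8·29.0³·18) = 6.0586 N/mm
U = ½kδ² = 0.5 × 6.0586 × 62.7² = 11909 N·mm = 11.909 J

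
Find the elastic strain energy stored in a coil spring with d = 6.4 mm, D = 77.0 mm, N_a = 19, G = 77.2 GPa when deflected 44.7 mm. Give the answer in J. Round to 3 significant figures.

k = Gd⁴/(8D³N_a) = (77.2×10³)(6.4⁴)/(8·77.0³·19) = 1.8665 N/mm
U = ½kδ² = 0.5 × 1.8665 × 44.7² = 1864.7 N·mm = 1.8647 J

1.86 J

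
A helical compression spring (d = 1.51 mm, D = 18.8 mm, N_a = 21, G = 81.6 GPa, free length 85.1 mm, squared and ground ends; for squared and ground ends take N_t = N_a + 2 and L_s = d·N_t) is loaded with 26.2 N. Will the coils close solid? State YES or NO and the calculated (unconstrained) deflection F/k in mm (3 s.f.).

YES, δ = 68.9 mm

k = Gd⁴/(8D³N_a) = (81.6×10³)(1.51⁴)/(8·18.8³·21) = 0.38003 N/mm
N_t = 23; L_s = 1.51·23 = 34.73 mm; δ_solid = L₀ − L_s = 85.1 − 34.73 = 50.37 mm
δ = F/k = 26.2/0.38003 = 68.942 mm
δ ≥ δ_solid → spring goes solid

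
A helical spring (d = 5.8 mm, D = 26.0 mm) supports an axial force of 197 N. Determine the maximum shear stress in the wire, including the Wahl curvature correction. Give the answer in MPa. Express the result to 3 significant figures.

90.4 MPa

Spring index C = D/d = 26.0/5.8 = 4.4828
K_W = (4C−1)/(4C−4) + 0.615/C = 16.931/13.931 + 0.1372 = 1.3525
τ₀ = 8FD/(πd³) = 8·197·26.0/(π·5.8³) = 40976/612.96 = 66.849 MPa
τ_max = K·τ₀ = 1.3525 × 66.849 = 90.416 MPa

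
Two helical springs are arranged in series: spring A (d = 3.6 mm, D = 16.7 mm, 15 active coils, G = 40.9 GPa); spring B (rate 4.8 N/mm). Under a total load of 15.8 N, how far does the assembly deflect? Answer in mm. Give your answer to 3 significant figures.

4.58 mm

k_A = Gd⁴/(8D³N_a) = (40.9×10³)(3.6⁴)/(8·16.7³·15) = 12.291 N/mm
Series: 1/k_eq = 1/12.291 + 1/4.8 = 0.28969; k_eq = 3.452 N/mm
δ = F/k_eq = 15.8/3.452 = 4.5771 mm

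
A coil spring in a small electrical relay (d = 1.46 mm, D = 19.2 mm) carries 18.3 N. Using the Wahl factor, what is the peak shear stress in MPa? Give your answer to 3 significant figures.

319 MPa

Spring index C = D/d = 19.2/1.46 = 13.1507
K_W = (4C−1)/(4C−4) + 0.615/C = 51.603/48.603 + 0.0468 = 1.1085
τ₀ = 8FD/(πd³) = 8·18.3·19.2/(π·1.46³) = 2810.88/9.7771 = 287.5 MPa
τ_max = K·τ₀ = 1.1085 × 287.5 = 318.69 MPa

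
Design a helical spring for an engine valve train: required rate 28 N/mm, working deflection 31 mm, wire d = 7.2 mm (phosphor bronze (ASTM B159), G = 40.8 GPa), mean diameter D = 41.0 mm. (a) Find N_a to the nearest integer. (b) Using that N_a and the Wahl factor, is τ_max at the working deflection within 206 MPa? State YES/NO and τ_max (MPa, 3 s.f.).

(a) 7 coils; (b) NO, τ_max = 312 MPa

N_a = Gd⁴/(8D³k) = (40.8×10³)(7.2⁴)/(8·41.0³·28) = 7.102 → N_a = 7
Actual rate k = Gd⁴/(8D³·7) = 28.409 N/mm
Working load F = kδ = 28.409·31 = 880.67 N
C = 41.0/7.2 = 5.6944; K_W = (4C−1)/(4C−4)+0.615/C = 1.2678
τ_max = K_W·8FD/(πd³) = 1.2678·246.34 = 312.3 MPa
τ_max > 206 MPa → exceeds allowable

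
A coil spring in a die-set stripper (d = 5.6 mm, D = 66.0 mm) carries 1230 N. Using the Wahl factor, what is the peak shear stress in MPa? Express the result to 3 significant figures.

Spring index C = D/d = 66.0/5.6 = 11.7857
K_W = (4C−1)/(4C−4) + 0.615/C = 46.143/43.143 + 0.0522 = 1.1217
τ₀ = 8FD/(πd³) = 8·1230·66.0/(π·5.6³) = 649440/551.71 = 1177.1 MPa
τ_max = K·τ₀ = 1.1217 × 1177.1 = 1320.4 MPa

1320 MPa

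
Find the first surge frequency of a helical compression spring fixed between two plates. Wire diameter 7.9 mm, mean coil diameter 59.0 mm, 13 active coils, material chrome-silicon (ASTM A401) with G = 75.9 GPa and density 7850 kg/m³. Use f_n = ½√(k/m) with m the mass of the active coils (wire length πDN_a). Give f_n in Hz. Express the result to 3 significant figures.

k = Gd⁴/(8D³N_a) = (75.9×10³)(7.9⁴)/(8·59.0³·13) = 13.841 N/mm = 13841 N/m
Wire length L = πDN_a = π·59.0·13 = 2409.6 mm
m = ρ·(πd²/4)·L = 7850 × 49.017×10⁻⁶ m² × 2.4096 m = 0.92717 kg
f_n = ½√(k/m) = 0.5·√(13841/0.92717) = 0.5·√(14928) = 61.09 Hz

61.1 Hz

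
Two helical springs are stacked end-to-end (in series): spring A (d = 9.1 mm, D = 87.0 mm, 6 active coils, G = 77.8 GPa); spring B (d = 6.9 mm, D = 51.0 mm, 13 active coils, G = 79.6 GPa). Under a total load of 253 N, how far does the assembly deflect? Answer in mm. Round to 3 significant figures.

k_A = Gd⁴/(8D³N_a) = (77.8×10³)(9.1⁴)/(8·87.0³·6) = 16.879 N/mm
k_B = Gd⁴/(8D³N_a) = (79.6×10³)(6.9⁴)/(8·51.0³·13) = 13.079 N/mm
Series: 1/k_eq = 1/16.879 + 1/13.079 = 0.13571; k_eq = 7.3689 N/mm
δ = F/k_eq = 253/7.3689 = 34.333 mm

34.3 mm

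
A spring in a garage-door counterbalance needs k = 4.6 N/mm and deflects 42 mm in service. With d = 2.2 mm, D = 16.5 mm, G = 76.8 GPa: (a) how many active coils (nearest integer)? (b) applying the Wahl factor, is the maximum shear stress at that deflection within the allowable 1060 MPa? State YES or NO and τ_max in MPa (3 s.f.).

N_a = Gd⁴/(8D³k) = (76.8×10³)(2.2⁴)/(8·16.5³·4.6) = 10.88 → N_a = 11
Actual rate k = Gd⁴/(8D³·11) = 4.5511 N/mm
Working load F = kδ = 4.5511·42 = 191.15 N
C = 16.5/2.2 = 7.5000; K_W = (4C−1)/(4C−4)+0.615/C = 1.1974
τ_max = K_W·8FD/(πd³) = 1.1974·754.26 = 903.14 MPa
τ_max ≤ 1060 MPa → acceptable

(a) 11 coils; (b) YES, τ_max = 903 MPa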